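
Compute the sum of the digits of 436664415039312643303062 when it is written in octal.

436664415039312643303062 in base 8 is 134357200302660364163223226.
Digit sum: 1+3+4+3+5+7+2+0+0+3+0+2+6+6+0+3+6+4+1+6+3+2+2+3+2+2+6 = 82.

82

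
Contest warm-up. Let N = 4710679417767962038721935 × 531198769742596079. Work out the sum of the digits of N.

149

4710679417767962038721935 × 531198769742596079 = 2502307111370110227668313747073770102292865
Sum of its 43 digits: 149.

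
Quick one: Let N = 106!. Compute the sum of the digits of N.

639

106! = 114628056373470835453434738414834942870388487424139673389282723476762012382449946252660360871841673476016298287096435143747350528228224302506311680000000000000000000000000
Sum of its 171 digits: 639.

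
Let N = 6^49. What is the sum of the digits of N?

6^49 = 134713546244127343440523266742756048896
Sum of its 39 digits: 162.

162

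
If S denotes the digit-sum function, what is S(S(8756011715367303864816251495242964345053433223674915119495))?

13

First digit sum: 247.
2+4+7 = 13.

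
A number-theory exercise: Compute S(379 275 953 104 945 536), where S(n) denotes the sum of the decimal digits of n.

87

3+7+9+2+7+5+9+5+3+1+0+4+9+4+5+5+3+6 = 87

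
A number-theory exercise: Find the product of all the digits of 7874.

7×8×7×4 = 1568

1568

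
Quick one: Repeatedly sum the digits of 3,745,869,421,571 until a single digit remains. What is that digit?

3+7+4+5+8+6+9+4+2+1+5+7+1 = 62
6+2 = 8

8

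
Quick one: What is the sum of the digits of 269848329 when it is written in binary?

11

269848329 in base 2 is 10000000101011000111100001001.
Digit sum: 1+0+0+0+0+0+0+0+1+0+1+0+1+1+0+0+0+1+1+1+1+0+0+0+0+1+0+0+1 = 11.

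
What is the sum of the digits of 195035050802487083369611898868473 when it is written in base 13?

195035050802487083369611898868473 in base 13 is C77155380B0A574C1C32970551CB8.
Digit sum: 12+7+7+1+5+5+3+8+0+11+0+10+5+7+4+12+1+12+3+2+9+7+0+5+5+1+12+11+8 = 173.

173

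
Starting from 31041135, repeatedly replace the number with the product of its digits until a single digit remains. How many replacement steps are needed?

31041135 → 0 (1 step)

1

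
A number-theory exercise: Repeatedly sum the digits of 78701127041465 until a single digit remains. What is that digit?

7+8+7+0+1+1+2+7+0+4+1+4+6+5 = 53
5+3 = 8
(Equivalently, 78701127041465 mod 9 = 8.)

8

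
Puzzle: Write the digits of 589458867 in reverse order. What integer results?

768854985

Reversing 589458867 gives 768854985.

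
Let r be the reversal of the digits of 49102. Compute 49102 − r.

28908

Reverse of 49102 is 20194.
49102 − 20194 = 28908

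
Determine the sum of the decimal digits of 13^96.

13^96 = 86808413954902578113899124146033582025796522106191700214004730205740649831517648547259748010923363334343041
Sum of its 107 digits: 424.

424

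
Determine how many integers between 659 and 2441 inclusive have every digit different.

934

The integers in [659, 2441] that have every digit different: 659, 670, 671, 672, 673, 674, …, 2438, 2439.
934 qualify.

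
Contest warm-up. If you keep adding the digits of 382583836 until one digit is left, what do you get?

1

3+8+2+5+8+3+8+3+6 = 46
4+6 = 10
1+0 = 1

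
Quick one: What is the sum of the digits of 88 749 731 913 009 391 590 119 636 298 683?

158

8+8+7+4+9+7+3+1+9+1+3+0+0+9+3+9+1+5+9+0+1+1+9+6+3+6+2+9+8+6+8+3 = 158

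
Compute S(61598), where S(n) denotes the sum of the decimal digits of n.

29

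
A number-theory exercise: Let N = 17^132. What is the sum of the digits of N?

703

17^132 = 2625775682230227256591138703384510714221543388544059587876505133347642477252019728910975721702964077825426123244307077258044804502593094758305899213484429663735361
Sum of its 163 digits: 703.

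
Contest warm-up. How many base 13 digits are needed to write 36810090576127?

36810090576127 in base 13 is 177023B12A0CB, which has 13 digits.

13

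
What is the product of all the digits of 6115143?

6×1×1×5×1×4×3 = 360

360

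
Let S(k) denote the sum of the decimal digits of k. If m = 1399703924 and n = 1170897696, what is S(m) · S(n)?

S(1399703924) = 1+3+9+9+7+0+3+9+2+4 = 47.
S(1170897696) = 1+1+7+0+8+9+7+6+9+6 = 54.
47 · 54 = 2538.

2538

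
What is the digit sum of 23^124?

23^124 = 7149104843929088286835196622556544543032097403756281260572605227595352712858291061075188846231155789282543132427599201762889604122219570951597894944358489091218549859041
Sum of its 169 digits: 769.

769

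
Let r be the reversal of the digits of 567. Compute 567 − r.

-198

Reverse of 567 is 765.
567 − 765 = -198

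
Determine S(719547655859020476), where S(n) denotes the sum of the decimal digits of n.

90

7+1+9+5+4+7+6+5+5+8+5+9+0+2+0+4+7+6 = 90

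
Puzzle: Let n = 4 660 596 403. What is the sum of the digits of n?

4+6+6+0+5+9+6+4+0+3 = 43

43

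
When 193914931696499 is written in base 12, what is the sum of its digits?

193914931696499 in base 12 is 198BA01A33426B.
Digit sum: 1+9+8+11+10+0+1+10+3+3+4+2+6+11 = 79.

79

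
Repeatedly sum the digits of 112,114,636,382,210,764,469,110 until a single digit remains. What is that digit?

7

1+1+2+1+1+4+6+3+6+3+8+2+2+1+0+7+6+4+4+6+9+1+1+0 = 79
7+9 = 16
1+6 = 7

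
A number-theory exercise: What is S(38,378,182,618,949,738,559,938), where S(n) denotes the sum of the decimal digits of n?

134

3+8+3+7+8+1+8+2+6+1+8+9+4+9+7+3+8+5+5+9+9+3+8 = 134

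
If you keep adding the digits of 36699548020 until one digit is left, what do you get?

7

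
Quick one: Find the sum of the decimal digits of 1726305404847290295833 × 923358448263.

1726305404847290295833 × 923358448263 = 1593998679847823966040657094988079
Sum of its 34 digits: 195.

195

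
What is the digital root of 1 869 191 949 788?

1+8+6+9+1+9+1+9+4+9+7+8+8 = 80
8+0 = 8

8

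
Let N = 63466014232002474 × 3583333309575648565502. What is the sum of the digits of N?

180

63466014232002474 × 3583333309575648565502 = 227419882823536638905388206379015051948
Sum of its 39 digits: 180.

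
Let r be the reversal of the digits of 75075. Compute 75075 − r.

Reverse of 75075 is 57057.
75075 − 57057 = 18018

18018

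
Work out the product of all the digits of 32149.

216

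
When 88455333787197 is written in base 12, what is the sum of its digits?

91

88455333787197 in base 12 is 9B072A038ABB9.
Digit sum: 9+11+0+7+2+10+0+3+8+10+11+11+9 = 91.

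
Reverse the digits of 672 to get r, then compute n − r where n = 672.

Reverse of 672 is 276.
672 − 276 = 396

396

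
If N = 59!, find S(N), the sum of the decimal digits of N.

324

59! = 138683118545689835737939019720389406345902876772687432540821294940160000000000000
Sum of its 81 digits: 324.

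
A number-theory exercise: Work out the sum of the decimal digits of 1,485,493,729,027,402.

1+4+8+5+4+9+3+7+2+9+0+2+7+4+0+2 = 67

67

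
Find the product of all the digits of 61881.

6×1×8×8×1 = 384

384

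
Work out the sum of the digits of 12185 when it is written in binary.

12185 in base 2 is 10111110011001.
Digit sum: 1+0+1+1+1+1+1+0+0+1+1+0+0+1 = 9.

9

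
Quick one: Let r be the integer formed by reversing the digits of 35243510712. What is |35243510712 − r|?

13541976459

Reverse of 35243510712 is 21701534253.
|35243510712 − 21701534253| = 13541976459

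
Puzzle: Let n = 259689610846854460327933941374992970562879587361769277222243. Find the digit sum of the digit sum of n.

5

First digit sum: 302.
3+0+2 = 5.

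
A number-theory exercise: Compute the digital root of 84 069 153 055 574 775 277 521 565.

8+4+0+6+9+1+5+3+0+5+5+5+7+4+7+7+5+2+7+7+5+2+1+5+6+5 = 121
1+2+1 = 4
(Equivalently, 84 069 153 055 574 775 277 521 565 mod 9 = 4.)

4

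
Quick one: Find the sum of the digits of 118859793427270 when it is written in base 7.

40

118859793427270 in base 7 is 34015223325215020.
Digit sum: 3+4+0+1+5+2+2+3+3+2+5+2+1+5+0+2+0 = 40.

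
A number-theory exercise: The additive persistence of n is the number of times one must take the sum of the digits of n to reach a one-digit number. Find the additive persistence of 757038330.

2

757038330 → 36 → 9 (2 steps)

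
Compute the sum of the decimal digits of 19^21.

127

19^21 = 714209495693373205673756419
Sum of its 27 digits: 127.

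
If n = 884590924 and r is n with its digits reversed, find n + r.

1313686412

Reverse of 884590924 is 429095488.
884590924 + 429095488 = 1313686412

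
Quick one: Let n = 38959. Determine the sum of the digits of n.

34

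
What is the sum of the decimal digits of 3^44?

3^44 = 984770902183611232881
Sum of its 21 digits: 90.

90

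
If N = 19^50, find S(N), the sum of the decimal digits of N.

19^50 = 8663234049605954426644038200675212212900743262211018069459689001
Sum of its 64 digits: 244.

244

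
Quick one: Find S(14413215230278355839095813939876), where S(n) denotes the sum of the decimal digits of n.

1+4+4+1+3+2+1+5+2+3+0+2+7+8+3+5+5+8+3+9+0+9+5+8+1+3+9+3+9+8+7+6 = 144

144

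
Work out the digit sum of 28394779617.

2+8+3+9+4+7+7+9+6+1+7 = 63

63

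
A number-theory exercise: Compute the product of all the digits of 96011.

0

9×6×0×1×1 = 0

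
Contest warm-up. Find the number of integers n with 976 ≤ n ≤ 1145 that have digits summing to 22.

3

The integers in [976, 1145] that have digits summing to 22: 976, 985, 994.
3 qualify.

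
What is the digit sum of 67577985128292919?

6+7+5+7+7+9+8+5+1+2+8+2+9+2+9+1+9 = 97

97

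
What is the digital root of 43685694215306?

4+3+6+8+5+6+9+4+2+1+5+3+0+6 = 62
6+2 = 8

8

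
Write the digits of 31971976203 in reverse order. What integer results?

30267917913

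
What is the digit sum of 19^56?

19^56 = 407569478172909828847318650548420153417875032325531352984650263038054881
Sum of its 72 digits: 316.

316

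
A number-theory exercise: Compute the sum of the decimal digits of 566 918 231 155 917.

5+6+6+9+1+8+2+3+1+1+5+5+9+1+7 = 69

69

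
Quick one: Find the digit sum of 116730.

18

1+1+6+7+3+0 = 18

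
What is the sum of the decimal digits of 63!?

333

63! = 1982608315404440064116146708361898137544773690227268628106279599612729753600000000000000
Sum of its 88 digits: 333.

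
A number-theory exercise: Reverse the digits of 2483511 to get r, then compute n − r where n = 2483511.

Reverse of 2483511 is 1153842.
2483511 − 1153842 = 1329669

1329669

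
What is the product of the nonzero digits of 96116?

324

9×6×1×1×6 = 324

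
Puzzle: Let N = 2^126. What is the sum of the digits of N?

2^126 = 85070591730234615865843651857942052864
Sum of its 38 digits: 172.

172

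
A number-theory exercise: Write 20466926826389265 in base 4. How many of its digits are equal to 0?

7

20466926826389265 in base 4 is 1020231220332333020113330101.
The digit 0 appears 7 times.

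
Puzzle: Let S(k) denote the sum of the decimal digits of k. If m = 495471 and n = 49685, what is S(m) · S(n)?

S(495471) = 4+9+5+4+7+1 = 30.
S(49685) = 4+9+6+8+5 = 32.
30 · 32 = 960.

960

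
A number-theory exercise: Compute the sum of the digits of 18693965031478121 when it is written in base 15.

105

18693965031478121 in base 15 is 99132DE649969B.
Digit sum: 9+9+1+3+2+13+14+6+4+9+9+6+9+11 = 105.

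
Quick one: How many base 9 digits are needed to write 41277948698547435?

18

41277948698547435 in base 9 is 242432070563370263, which has 18 digits.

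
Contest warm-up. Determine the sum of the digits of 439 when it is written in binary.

439 in base 2 is 110110111.
Digit sum: 1+1+0+1+1+0+1+1+1 = 7.

7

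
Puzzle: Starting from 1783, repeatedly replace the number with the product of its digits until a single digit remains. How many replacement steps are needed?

1783 → 168 → 48 → 32 → 6 (4 steps)

4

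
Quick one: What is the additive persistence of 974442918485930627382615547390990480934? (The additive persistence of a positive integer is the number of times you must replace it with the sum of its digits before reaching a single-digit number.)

974442918485930627382615547390990480934 → 191 → 11 → 2 (3 steps)

3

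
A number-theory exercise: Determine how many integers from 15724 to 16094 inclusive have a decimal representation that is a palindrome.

The integers in [15724, 16094] that have a decimal representation that is a palindrome: 15751, 15851, 15951, 16061.
4 qualify.

4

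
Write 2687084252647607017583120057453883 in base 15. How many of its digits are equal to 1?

1

2687084252647607017583120057453883 in base 15 is 324665AE140304D0BD0BB5A3CAE73.
The digit 1 appears 1 time.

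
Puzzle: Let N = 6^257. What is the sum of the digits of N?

6^257 = 96576474734373369072370583481463824389861480882017106519224762279585665975887308869885223855170402710968028380637180310216422706997265069476500027417859626609773894637628689035463675972032186271399936
Sum of its 200 digits: 954.

954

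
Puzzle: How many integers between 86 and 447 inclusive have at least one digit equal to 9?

The integers in [86, 447] that have at least one digit equal to 9: 89, 90, 91, 92, 93, 94, …, 429, 439.
72 qualify.

72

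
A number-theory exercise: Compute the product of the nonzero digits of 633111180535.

6×3×3×1×1×1×1×8×5×3×5 = 32400

32400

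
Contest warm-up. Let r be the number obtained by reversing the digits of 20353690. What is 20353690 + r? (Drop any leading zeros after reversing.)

29988992

Reverse of 20353690 is 9635302.
20353690 + 9635302 = 29988992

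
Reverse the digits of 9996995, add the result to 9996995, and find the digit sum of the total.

Reversal of 9996995 is 5996999; 9996995 + 5996999 = 15993994.
Digit sum of 15993994: 1+5+9+9+3+9+9+4 = 49.

49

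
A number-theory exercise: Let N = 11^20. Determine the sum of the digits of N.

94

11^20 = 672749994932560009201
Sum of its 21 digits: 94.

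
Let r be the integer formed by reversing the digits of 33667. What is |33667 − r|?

Reverse of 33667 is 76633.
|33667 − 76633| = 42966

42966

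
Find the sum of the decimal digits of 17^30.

17^30 = 8193465725814765556554001028792218849
Sum of its 37 digits: 172.

172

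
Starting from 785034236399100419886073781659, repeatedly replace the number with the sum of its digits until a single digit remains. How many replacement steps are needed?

785034236399100419886073781659 → 142 → 7 (2 steps)

2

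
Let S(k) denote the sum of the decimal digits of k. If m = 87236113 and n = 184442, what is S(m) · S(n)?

S(87236113) = 8+7+2+3+6+1+1+3 = 31.
S(184442) = 1+8+4+4+4+2 = 23.
31 · 23 = 713.

713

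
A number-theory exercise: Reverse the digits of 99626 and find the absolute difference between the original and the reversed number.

36927

Reverse of 99626 is 62699.
|99626 − 62699| = 36927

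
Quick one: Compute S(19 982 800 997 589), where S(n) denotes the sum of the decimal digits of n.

84

1+9+9+8+2+8+0+0+9+9+7+5+8+9 = 84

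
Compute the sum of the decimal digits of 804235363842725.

8+0+4+2+3+5+3+6+3+8+4+2+7+2+5 = 62

62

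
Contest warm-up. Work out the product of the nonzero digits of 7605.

210

7×6×5 = 210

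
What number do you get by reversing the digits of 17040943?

34904071

Reversing 17040943 gives 34904071.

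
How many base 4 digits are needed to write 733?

733 in base 4 is 23131, which has 5 digits.

5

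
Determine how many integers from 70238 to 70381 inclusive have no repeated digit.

The integers in [70238, 70381] that have no repeated digit: 70238, 70239, 70241, 70243, 70245, 70246, …, 70369, 70381.
63 qualify.

63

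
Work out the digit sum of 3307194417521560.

58

3+3+0+7+1+9+4+4+1+7+5+2+1+5+6+0 = 58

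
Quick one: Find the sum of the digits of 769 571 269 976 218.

85

7+6+9+5+7+1+2+6+9+9+7+6+2+1+8 = 85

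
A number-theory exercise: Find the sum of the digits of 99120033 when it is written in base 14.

38

99120033 in base 14 is D242665.
Digit sum: 13+2+4+2+6+6+5 = 38.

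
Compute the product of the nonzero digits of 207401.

56

2×7×4×1 = 56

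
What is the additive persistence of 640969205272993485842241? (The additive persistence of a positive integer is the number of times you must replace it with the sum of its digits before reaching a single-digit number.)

2

640969205272993485842241 → 111 → 3 (2 steps)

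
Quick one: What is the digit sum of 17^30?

172

17^30 = 8193465725814765556554001028792218849
Sum of its 37 digits: 172.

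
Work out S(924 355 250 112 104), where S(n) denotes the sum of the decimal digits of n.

44

9+2+4+3+5+5+2+5+0+1+1+2+1+0+4 = 44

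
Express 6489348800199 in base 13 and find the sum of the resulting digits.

63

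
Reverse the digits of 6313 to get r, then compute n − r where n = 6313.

Reverse of 6313 is 3136.
6313 − 3136 = 3177

3177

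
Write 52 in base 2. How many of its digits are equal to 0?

3

52 in base 2 is 110100.
The digit 0 appears 3 times.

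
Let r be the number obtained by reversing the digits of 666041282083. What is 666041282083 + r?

Reverse of 666041282083 is 380282140666.
666041282083 + 380282140666 = 1046323422749

1046323422749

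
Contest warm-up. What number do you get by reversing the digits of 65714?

Reversing 65714 gives 41756.

41756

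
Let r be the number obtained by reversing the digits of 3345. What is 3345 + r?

8778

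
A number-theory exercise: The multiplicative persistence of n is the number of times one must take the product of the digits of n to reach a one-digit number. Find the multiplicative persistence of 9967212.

9967212 → 13608 → 0 (2 steps)

2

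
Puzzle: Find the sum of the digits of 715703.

23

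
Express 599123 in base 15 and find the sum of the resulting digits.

49

599123 in base 15 is BC7B8.
Digit sum: 11+12+7+11+8 = 49.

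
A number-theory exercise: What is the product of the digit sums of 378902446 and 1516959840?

S(378902446) = 3+7+8+9+0+2+4+4+6 = 43.
S(1516959840) = 1+5+1+6+9+5+9+8+4+0 = 48.
43 · 48 = 2064.

2064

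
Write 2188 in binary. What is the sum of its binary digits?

2188 in base 2 is 100010001100.
Digit sum: 1+0+0+0+1+0+0+0+1+1+0+0 = 4.

4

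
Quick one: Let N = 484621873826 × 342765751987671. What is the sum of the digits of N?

484621873826 × 342765751987671 = 166111781011643104069599246
Sum of its 27 digits: 102.

102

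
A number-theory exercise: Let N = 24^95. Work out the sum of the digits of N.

24^95 = 131846304826798244651675363225468706564564005147095058136026728833402285969166455084050343271368995033657478741473962706817855258624
Sum of its 132 digits: 594.

594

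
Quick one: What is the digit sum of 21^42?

216

21^42 = 34135823067412405261341512451566463326809746506282585241
Sum of its 56 digits: 216.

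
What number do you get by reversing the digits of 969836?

638969

Reversing 969836 gives 638969.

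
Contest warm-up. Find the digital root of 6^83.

The digital root of n equals n mod 9 (or 9 when 9 | n), so we need 6^83 mod 9.
6^83 ≡ 0 (mod 9), so the digital root is 9.

9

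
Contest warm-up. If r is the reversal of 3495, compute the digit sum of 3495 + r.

Reversal of 3495 is 5943; 3495 + 5943 = 9438.
Digit sum of 9438: 9+4+3+8 = 24.

24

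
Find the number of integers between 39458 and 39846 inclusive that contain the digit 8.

The integers in [39458, 39846] that contain the digit 8: 39458, 39468, 39478, 39480, 39481, 39482, …, 39845, 39846.
118 qualify.

118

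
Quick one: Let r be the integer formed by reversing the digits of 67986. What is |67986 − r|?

Reverse of 67986 is 68976.
|67986 − 68976| = 990

990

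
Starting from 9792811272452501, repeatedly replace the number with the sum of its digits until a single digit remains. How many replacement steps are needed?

9792811272452501 → 65 → 11 → 2 (3 steps)

3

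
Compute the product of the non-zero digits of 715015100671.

7×1×5×1×5×1×6×7×1 = 7350

7350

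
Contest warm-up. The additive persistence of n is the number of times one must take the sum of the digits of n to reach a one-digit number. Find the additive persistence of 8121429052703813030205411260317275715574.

8121429052703813030205411260317275715574 → 134 → 8 (2 steps)

2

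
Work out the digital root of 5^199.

The digital root of n equals n mod 9 (or 9 when 9 | n), so we need 5^199 mod 9.
5^199 ≡ 5 (mod 9), so the digital root is 5.

5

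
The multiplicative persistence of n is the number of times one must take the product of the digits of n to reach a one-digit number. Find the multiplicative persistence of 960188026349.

960188026349 → 0 (1 step)

1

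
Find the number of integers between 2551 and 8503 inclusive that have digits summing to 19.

The integers in [2551, 8503] that have digits summing to 19: 2557, 2566, 2575, 2584, 2593, 2629, …, 8461, 8470.
450 qualify.

450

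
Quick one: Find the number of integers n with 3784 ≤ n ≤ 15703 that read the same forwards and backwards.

The integers in [3784, 15703] that read the same forwards and backwards: 3883, 3993, 4004, 4114, 4224, 4334, …, 15551, 15651.
119 qualify.

119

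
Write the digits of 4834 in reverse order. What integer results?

Reversing 4834 gives 4384.

4384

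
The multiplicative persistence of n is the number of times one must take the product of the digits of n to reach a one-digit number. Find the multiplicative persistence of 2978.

2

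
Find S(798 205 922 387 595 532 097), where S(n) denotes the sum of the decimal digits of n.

107

7+9+8+2+0+5+9+2+2+3+8+7+5+9+5+5+3+2+0+9+7 = 107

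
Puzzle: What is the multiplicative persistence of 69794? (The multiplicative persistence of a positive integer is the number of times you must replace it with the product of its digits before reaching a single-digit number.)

2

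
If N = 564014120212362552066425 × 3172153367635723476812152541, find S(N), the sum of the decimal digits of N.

564014120212362552066425 × 3172153367635723476812152541 = 1789139290825745642034773352065223390167291864535925
Sum of its 52 digits: 229.

229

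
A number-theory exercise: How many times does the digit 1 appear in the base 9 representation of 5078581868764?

5078581868764 in base 9 is 18874632680061.
The digit 1 appears 2 times.

2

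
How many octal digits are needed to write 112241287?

9

112241287 in base 8 is 654125207, which has 9 digits.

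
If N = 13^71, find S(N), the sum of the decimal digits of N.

13^71 = 12302064898724710532827150598154059319480431430194019567533837617701744247540837
Sum of its 80 digits: 331.

331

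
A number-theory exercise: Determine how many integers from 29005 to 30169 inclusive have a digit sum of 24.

The integers in [29005, 30169] that have a digit sum of 24: 29049, 29058, 29067, 29076, 29085, 29094, …, 29931, 29940.
75 qualify.

75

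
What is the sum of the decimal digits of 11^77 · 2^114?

554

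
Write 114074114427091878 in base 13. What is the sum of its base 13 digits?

114

114074114427091878 in base 13 is 22C8396AA9C47677.
Digit sum: 2+2+12+8+3+9+6+10+10+9+12+4+7+6+7+7 = 114.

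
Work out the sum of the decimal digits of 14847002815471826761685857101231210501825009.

162

1+4+8+4+7+0+0+2+8+1+5+4+7+1+8+2+6+7+6+1+6+8+5+8+5+7+1+0+1+2+3+1+2+1+0+5+0+1+8+2+5+0+0+9 = 162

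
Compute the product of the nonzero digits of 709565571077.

16206750

7×9×5×6×5×5×7×1×7×7 = 16206750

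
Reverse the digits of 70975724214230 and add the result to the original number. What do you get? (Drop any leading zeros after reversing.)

Reverse of 70975724214230 is 3241242757907.
70975724214230 + 3241242757907 = 74216966972137

74216966972137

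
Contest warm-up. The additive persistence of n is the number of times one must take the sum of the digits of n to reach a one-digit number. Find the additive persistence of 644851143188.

2

644851143188 → 53 → 8 (2 steps)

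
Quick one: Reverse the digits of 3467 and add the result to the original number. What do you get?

Reverse of 3467 is 7643.
3467 + 7643 = 11110

11110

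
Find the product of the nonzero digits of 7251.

70

7×2×5×1 = 70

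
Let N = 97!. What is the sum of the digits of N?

648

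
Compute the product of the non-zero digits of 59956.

12150

5×9×9×5×6 = 12150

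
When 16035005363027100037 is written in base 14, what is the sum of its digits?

107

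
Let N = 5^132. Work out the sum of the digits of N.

5^132 = 183670992315982423120115083940975887159166493245638675235742454106002696789801120758056640625
Sum of its 93 digits: 406.

406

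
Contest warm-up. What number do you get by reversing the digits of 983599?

Reversing 983599 gives 995389.

995389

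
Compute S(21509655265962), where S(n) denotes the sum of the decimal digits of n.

2+1+5+0+9+6+5+5+2+6+5+9+6+2 = 63

63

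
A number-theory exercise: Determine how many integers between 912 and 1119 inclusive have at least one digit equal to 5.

39

The integers in [912, 1119] that have at least one digit equal to 5: 915, 925, 935, 945, 950, 951, …, 1105, 1115.
39 qualify.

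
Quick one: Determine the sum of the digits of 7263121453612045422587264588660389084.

157

7+2+6+3+1+2+1+4+5+3+6+1+2+0+4+5+4+2+2+5+8+7+2+6+4+5+8+8+6+6+0+3+8+9+0+8+4 = 157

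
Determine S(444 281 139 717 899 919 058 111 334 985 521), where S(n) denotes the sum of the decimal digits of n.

152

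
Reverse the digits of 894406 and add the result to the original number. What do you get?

1498904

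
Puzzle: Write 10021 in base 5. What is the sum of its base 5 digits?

9

10021 in base 5 is 310041.
Digit sum: 3+1+0+0+4+1 = 9.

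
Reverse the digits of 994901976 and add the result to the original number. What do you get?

Reverse of 994901976 is 679109499.
994901976 + 679109499 = 1674011475

1674011475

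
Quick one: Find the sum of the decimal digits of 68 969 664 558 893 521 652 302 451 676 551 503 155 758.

6+8+9+6+9+6+6+4+5+5+8+8+9+3+5+2+1+6+5+2+3+0+2+4+5+1+6+7+6+5+5+1+5+0+3+1+5+5+7+5+8 = 197

197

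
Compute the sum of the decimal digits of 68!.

342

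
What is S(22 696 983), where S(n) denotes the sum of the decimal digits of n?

2+2+6+9+6+9+8+3 = 45

45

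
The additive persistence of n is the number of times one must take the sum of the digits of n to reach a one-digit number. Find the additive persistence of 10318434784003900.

3

10318434784003900 → 55 → 10 → 1 (3 steps)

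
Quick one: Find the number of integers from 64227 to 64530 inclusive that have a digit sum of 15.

7

The integers in [64227, 64530] that have a digit sum of 15: 64230, 64302, 64311, 64320, 64401, 64410, 64500.
7 qualify.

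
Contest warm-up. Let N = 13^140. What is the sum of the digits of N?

13^140 = 895507696878311375258773594711314355180644008268394271442558248659275669702466348081962744321047874487716991281983627910014921078751006257322565182970311601
Sum of its 156 digits: 700.

700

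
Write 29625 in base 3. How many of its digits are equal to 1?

29625 in base 3 is 1111122020.
The digit 1 appears 5 times.

5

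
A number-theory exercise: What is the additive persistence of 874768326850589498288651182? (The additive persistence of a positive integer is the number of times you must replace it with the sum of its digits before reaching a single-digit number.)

874768326850589498288651182 → 148 → 13 → 4 (3 steps)

3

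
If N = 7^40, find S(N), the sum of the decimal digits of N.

7^40 = 6366805760909027985741435139224001
Sum of its 34 digits: 142.

142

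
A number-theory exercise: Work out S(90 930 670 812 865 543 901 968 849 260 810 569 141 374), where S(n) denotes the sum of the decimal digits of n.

9+0+9+3+0+6+7+0+8+1+2+8+6+5+5+4+3+9+0+1+9+6+8+8+4+9+2+6+0+8+1+0+5+6+9+1+4+1+3+7+4 = 187

187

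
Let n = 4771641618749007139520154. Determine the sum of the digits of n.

4+7+7+1+6+4+1+6+1+8+7+4+9+0+0+7+1+3+9+5+2+0+1+5+4 = 102

102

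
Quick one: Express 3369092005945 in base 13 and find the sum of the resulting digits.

73

3369092005945 in base 13 is 1B591C940C63.
Digit sum: 1+11+5+9+1+12+9+4+0+12+6+3 = 73.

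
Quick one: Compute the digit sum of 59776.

34

5+9+7+7+6 = 34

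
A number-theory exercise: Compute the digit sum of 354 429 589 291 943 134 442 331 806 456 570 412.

150

3+5+4+4+2+9+5+8+9+2+9+1+9+4+3+1+3+4+4+4+2+3+3+1+8+0+6+4+5+6+5+7+0+4+1+2 = 150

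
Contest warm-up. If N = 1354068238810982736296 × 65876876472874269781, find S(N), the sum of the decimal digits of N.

191

1354068238810982736296 × 65876876472874269781 = 89201786103993526818500476404968284671176
Sum of its 41 digits: 191.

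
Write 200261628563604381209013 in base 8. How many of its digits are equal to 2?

200261628563604381209013 in base 8 is 52320321431060205365310665.
The digit 2 appears 4 times.

4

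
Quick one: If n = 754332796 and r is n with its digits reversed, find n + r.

1451566253

Reverse of 754332796 is 697233457.
754332796 + 697233457 = 1451566253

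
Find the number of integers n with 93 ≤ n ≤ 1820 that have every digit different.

The integers in [93, 1820] that have every digit different: 93, 94, 95, 96, 97, 98, …, 1809, 1820.
1054 qualify.

1054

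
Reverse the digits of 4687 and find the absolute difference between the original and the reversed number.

3177

Reverse of 4687 is 7864.
|4687 − 7864| = 3177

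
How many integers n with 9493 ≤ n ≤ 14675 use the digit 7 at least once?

1388

The integers in [9493, 14675] that use the digit 7 at least once: 9497, 9507, 9517, 9527, 9537, 9547, …, 14674, 14675.
1388 qualify.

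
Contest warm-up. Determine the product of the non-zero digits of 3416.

3×4×1×6 = 72

72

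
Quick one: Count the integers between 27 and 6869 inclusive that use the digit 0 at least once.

The integers in [27, 6869] that use the digit 0 at least once: 30, 40, 50, 60, 70, 80, …, 6850, 6860.
1782 qualify.

1782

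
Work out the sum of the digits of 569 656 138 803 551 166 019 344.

5+6+9+6+5+6+1+3+8+8+0+3+5+5+1+1+6+6+0+1+9+3+4+4 = 105

105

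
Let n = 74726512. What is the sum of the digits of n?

7+4+7+2+6+5+1+2 = 34

34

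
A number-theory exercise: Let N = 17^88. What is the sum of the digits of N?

469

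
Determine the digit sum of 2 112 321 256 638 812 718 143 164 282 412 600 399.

2+1+1+2+3+2+1+2+5+6+6+3+8+8+1+2+7+1+8+1+4+3+1+6+4+2+8+2+4+1+2+6+0+0+3+9+9 = 134

134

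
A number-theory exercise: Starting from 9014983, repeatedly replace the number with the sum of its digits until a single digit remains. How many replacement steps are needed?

9014983 → 34 → 7 (2 steps)

2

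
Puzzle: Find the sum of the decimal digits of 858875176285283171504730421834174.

145

8+5+8+8+7+5+1+7+6+2+8+5+2+8+3+1+7+1+5+0+4+7+3+0+4+2+1+8+3+4+1+7+4 = 145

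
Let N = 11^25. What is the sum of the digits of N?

11^25 = 108347059433883722041830251
Sum of its 27 digits: 101.

101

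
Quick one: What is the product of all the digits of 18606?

0

1×8×6×0×6 = 0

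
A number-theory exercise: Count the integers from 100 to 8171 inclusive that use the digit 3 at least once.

The integers in [100, 8171] that use the digit 3 at least once: 103, 113, 123, 130, 131, 132, …, 8153, 8163.
2913 qualify.

2913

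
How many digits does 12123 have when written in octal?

5

12123 in base 8 is 27533, which has 5 digits.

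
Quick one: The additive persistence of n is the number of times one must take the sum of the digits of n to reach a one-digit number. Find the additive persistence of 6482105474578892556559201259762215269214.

6482105474578892556559201259762215269214 → 181 → 10 → 1 (3 steps)

3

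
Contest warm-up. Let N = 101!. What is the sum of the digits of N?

101! = 9425947759838359420851623124482936749562312794702543768327889353416977599316221476503087861591808346911623490003549599583369706302603264000000000000000000000000
Sum of its 160 digits: 639.

639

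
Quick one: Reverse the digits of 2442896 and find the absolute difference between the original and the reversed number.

Reverse of 2442896 is 6982442.
|2442896 − 6982442| = 4539546

4539546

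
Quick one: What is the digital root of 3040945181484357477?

3

3+0+4+0+9+4+5+1+8+1+4+8+4+3+5+7+4+7+7 = 84
8+4 = 12
1+2 = 3
(Equivalently, 3040945181484357477 mod 9 = 3.)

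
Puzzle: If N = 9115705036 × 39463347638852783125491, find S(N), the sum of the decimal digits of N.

165

9115705036 × 39463347638852783125491 = 359736236808909024399654128672676
Sum of its 33 digits: 165.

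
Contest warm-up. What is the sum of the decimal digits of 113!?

666

113! = 22311927486598136465966070212187151182564399087952213171022161345724023063584214692821047352118139068425569179220877461124773845924561575264739138192463311667200000000000000000000000000
Sum of its 185 digits: 666.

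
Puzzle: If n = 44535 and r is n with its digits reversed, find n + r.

98079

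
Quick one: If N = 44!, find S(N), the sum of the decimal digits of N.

44! = 2658271574788448768043625811014615890319638528000000000
Sum of its 55 digits: 216.

216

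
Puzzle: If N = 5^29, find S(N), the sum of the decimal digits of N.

5^29 = 186264514923095703125
Sum of its 21 digits: 83.

83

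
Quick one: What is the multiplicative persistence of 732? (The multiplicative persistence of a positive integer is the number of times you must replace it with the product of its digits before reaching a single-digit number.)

2

732 → 42 → 8 (2 steps)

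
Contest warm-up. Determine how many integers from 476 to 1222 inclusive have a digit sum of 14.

55

The integers in [476, 1222] that have a digit sum of 14: 482, 491, 509, 518, 527, 536, …, 1184, 1193.
55 qualify.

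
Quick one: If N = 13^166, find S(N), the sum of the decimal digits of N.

760

13^166 = 82147903248351641011987597230043246455437109155900802397700344125752358116345076986248998361063663632079910599881865077638145208191399636853029020046100581923353383132540200145478020409
Sum of its 185 digits: 760.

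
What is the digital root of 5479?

7

5+4+7+9 = 25
2+5 = 7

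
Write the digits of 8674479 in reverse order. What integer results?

9744768

Reversing 8674479 gives 9744768.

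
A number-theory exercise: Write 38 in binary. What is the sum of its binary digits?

38 in base 2 is 100110.
Digit sum: 1+0+0+1+1+0 = 3.

3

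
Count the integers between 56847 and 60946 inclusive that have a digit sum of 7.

3

The integers in [56847, 60946] that have a digit sum of 7: 60001, 60010, 60100.
3 qualify.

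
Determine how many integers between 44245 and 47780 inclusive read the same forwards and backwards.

35

The integers in [44245, 47780] that read the same forwards and backwards: 44344, 44444, 44544, 44644, 44744, 44844, …, 47674, 47774.
35 qualify.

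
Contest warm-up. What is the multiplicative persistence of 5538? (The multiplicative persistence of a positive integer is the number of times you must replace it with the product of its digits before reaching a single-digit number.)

5538 → 600 → 0 (2 steps)

2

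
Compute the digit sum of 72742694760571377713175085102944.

7+2+7+4+2+6+9+4+7+6+0+5+7+1+3+7+7+7+1+3+1+7+5+0+8+5+1+0+2+9+4+4 = 141

141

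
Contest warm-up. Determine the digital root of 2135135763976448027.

2

2+1+3+5+1+3+5+7+6+3+9+7+6+4+4+8+0+2+7 = 83
8+3 = 11
1+1 = 2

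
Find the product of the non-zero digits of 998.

648

9×9×8 = 648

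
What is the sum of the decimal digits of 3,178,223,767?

46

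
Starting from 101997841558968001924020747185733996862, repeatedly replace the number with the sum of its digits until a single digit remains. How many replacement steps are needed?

101997841558968001924020747185733996862 → 184 → 13 → 4 (3 steps)

3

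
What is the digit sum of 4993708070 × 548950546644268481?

4993708070 × 548950546644268481 = 2741298774808394932816341670
Sum of its 28 digits: 133.

133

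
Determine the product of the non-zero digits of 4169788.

4×1×6×9×7×8×8 = 96768

96768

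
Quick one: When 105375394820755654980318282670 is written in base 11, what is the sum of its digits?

105375394820755654980318282670 in base 11 is 804633329A7374A39433794944A2.
Digit sum: 8+0+4+6+3+3+3+2+9+10+7+3+7+4+10+3+9+4+3+3+7+9+4+9+4+4+10+2 = 150.

150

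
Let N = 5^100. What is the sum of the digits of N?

5^100 = 7888609052210118054117285652827862296732064351090230047702789306640625
Sum of its 70 digits: 283.

283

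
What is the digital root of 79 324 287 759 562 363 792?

7

7+9+3+2+4+2+8+7+7+5+9+5+6+2+3+6+3+7+9+2 = 106
1+0+6 = 7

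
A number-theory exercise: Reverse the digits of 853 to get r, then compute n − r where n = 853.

495

Reverse of 853 is 358.
853 − 358 = 495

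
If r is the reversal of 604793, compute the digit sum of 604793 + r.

Reversal of 604793 is 397406; 604793 + 397406 = 1002199.
Digit sum of 1002199: 1+0+0+2+1+9+9 = 22.

22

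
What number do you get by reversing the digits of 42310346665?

56664301324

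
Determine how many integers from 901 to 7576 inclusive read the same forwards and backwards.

76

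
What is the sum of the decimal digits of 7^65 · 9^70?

7^65 · 9^70 = 53499319962787414387863018906046231834084225523037479225196527286871856810302972754690219550984700746816365887286880064407
Sum of its 122 digits: 567.

567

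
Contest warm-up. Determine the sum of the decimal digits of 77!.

432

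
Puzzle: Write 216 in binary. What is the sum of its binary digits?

4

216 in base 2 is 11011000.
Digit sum: 1+1+0+1+1+0+0+0 = 4.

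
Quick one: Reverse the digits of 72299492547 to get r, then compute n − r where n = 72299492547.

-2230006680

Reverse of 72299492547 is 74529499227.
72299492547 − 74529499227 = -2230006680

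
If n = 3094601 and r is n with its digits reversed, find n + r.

Reverse of 3094601 is 1064903.
3094601 + 1064903 = 4159504

4159504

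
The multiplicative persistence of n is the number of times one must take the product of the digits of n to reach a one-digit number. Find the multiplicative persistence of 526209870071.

526209870071 → 0 (1 step)

1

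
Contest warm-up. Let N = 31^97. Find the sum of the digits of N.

697

31^97 = 4592871574961045819434893850559220963753664530583303963928715425829849593112365887662576458799433962487039659242136911866799383172025553240673311
Sum of its 145 digits: 697.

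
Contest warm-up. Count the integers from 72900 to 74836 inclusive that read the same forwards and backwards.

The integers in [72900, 74836] that read the same forwards and backwards: 72927, 73037, 73137, 73237, 73337, 73437, …, 74647, 74747.
19 qualify.

19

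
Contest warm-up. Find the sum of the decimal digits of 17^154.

17^154 = 3084138638419616771041128889068248788718084782398821996815381216310925077717325514664514353959865789440333249527181437530091732483135568414196019358970549107574791117773006523112769520045729
Sum of its 190 digits: 856.

856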